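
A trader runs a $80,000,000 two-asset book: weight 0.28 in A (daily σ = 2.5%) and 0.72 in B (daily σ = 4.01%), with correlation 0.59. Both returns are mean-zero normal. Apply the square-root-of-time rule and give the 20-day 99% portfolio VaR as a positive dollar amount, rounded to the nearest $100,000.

σ_p = √(0.28²·2.5² + 0.72²·4.01² + 2·0.59·0.28·0.72·2.5·4.01) = 3.348%.
σ_{20d} = 3.348% × √20 = 14.973%.
z(99%) = 2.326.
VaR = 2.326 × 14.973% = 34.827%; on $80,000,000 that is $27,861,600.

$27,900,000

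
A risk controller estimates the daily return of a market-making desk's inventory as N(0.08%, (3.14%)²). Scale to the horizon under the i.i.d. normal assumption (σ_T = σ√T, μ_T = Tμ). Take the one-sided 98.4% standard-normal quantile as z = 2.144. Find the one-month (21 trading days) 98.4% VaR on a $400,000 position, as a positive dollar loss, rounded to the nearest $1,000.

$117,000

σ_{21d} = 3.14% × √21 = 14.389%; μ_{21d} = 21 × 0.08% = 1.680%.
VaR = −(1.680%) + 2.144 × 14.389% = 29.170%.
On $400,000: 0.29170 × $400,000 = $116,680.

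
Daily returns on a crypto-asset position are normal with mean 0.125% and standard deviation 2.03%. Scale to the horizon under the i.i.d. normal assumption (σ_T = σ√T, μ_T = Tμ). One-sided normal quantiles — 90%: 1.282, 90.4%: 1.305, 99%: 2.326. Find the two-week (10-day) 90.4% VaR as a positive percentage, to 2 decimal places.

7.13%

σ_{10d} = 2.03% × √10 = 6.419%; μ_{10d} = 10 × 0.125% = 1.250%.
VaR = −(1.250%) + 1.305 × 6.419% = 7.127%.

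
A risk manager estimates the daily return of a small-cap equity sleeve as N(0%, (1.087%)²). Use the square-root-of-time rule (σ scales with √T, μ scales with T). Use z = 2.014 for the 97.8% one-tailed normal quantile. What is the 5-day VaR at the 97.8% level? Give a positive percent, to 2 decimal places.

4.90%

σ_{5d} = 1.087% × √5 = 2.431%.
VaR = 2.014 × 2.431% = 4.896%.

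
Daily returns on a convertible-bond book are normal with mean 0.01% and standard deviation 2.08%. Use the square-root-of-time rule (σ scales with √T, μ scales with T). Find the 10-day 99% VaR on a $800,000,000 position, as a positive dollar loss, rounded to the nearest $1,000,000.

$122,000,000

At 99%, z = 2.326.
σ_{10d} = 2.08% × √10 = 6.578%; μ_{10d} = 10 × 0.01% = 0.100%.
VaR = −(0.100%) + 2.326 × 6.578% = 15.200%.
On $800,000,000: 0.15200 × $800,000,000 = $121,600,000.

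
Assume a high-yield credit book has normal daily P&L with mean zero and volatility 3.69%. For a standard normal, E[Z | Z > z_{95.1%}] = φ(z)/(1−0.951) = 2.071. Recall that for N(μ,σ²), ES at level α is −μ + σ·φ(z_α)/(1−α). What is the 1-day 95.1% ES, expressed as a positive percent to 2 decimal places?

7.64%

ES = 3.69% × 2.071 = 7.642%.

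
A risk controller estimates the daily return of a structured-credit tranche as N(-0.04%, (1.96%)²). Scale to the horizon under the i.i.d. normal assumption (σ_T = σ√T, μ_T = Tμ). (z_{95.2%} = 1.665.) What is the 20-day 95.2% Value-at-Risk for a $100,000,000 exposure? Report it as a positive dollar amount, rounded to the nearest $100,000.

$15,400,000

σ_{20d} = 1.96% × √20 = 8.765%; μ_{20d} = 20 × -0.04% = -0.800%.
VaR = −(-0.800%) + 1.665 × 8.765% = 15.394%.
On $100,000,000: 0.15394 × $100,000,000 = $15,394,000.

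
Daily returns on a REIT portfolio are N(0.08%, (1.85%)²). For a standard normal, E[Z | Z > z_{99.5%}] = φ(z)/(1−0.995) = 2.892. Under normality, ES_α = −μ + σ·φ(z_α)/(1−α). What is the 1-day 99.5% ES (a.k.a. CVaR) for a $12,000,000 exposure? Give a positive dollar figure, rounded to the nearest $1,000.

ES = −(0.08%) + 1.85% × 2.892 = 5.270%.
On $12,000,000: 0.05270 × $12,000,000 = $632,400.

$632,000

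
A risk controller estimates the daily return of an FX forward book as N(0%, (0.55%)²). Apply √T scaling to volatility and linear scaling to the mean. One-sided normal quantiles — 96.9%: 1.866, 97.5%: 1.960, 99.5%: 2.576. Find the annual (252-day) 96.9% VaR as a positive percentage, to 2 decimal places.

σ_{252d} = 0.55% × √252 = 8.731%.
VaR = 1.866 × 8.731% = 16.292%.

16.29%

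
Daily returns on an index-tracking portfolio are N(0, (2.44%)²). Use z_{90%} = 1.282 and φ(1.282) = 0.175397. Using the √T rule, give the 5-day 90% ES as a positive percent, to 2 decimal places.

9.57%

σ_{5d} = 2.44% × √5 = 5.456%.
ES multiplier = φ(z)/(1−α) = 0.175397/0.1 = 1.754.
ES = 5.456% × 1.754 = 9.570%.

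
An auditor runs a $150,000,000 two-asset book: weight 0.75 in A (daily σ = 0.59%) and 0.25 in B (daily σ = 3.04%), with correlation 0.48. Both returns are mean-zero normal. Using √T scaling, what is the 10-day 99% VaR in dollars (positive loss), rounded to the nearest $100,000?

$11,600,000

σ_p = √(0.75²·0.59² + 0.25²·3.04² + 2·0.48·0.75·0.25·0.59·3.04) = 1.047%.
σ_{10d} = 1.047% × √10 = 3.311%.
z(99%) = 2.326.
VaR = 2.326 × 3.311% = 7.701%; on $150,000,000 that is $11,551,500.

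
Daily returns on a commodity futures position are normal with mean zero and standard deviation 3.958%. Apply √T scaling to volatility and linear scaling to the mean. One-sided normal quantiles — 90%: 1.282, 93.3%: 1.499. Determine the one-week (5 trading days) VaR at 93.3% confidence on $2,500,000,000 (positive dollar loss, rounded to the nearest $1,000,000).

σ_{5d} = 3.958% × √5 = 8.850%.
VaR = 1.499 × 8.850% = 13.266%.
On $2,500,000,000: 0.13266 × $2,500,000,000 = $331,650,000.

$332,000,000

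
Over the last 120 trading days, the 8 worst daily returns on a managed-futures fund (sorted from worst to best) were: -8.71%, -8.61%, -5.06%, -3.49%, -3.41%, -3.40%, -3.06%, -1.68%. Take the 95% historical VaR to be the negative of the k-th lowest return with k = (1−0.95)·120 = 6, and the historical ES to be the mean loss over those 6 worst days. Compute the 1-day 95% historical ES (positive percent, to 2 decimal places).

The 6 worst returns sum to -32.68%.
ES = −(-32.68%) / 6 = 5.4466…% ≈ 5.45%.

5.45%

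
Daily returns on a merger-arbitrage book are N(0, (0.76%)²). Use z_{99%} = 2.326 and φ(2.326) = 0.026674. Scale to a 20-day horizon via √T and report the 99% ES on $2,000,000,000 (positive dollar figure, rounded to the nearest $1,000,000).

$181,000,000

σ_{20d} = 0.76% × √20 = 3.399%.
ES multiplier = φ(z)/(1−α) = 0.026674/0.01 = 2.667.
ES = 3.399% × 2.667 = 9.065%; on $2,000,000,000: $181,300,000.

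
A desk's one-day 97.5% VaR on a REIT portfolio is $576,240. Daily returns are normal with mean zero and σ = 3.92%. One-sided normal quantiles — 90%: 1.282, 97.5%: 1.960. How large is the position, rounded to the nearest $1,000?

VaR as a fraction of value: z·σ = 1.960 × 3.92% = 7.6832%.
Position = $576,240 / 0.076832 = $7,500,000.

$7,500,000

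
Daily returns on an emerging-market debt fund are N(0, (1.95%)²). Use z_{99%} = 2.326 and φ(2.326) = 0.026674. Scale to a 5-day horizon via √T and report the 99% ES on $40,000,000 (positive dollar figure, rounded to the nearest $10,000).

σ_{5d} = 1.95% × √5 = 4.360%.
ES multiplier = φ(z)/(1−α) = 0.026674/0.01 = 2.667.
ES = 4.360% × 2.667 = 11.628%; on $40,000,000: $4,651,200.

$4,650,000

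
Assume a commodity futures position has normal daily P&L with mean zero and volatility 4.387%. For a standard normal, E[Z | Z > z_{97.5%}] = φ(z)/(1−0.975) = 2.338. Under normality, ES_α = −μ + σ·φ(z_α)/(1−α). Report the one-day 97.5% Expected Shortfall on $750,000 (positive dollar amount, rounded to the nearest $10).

ES = 4.387% × 2.338 = 10.257%.
On $750,000: 0.10257 × $750,000 = $76,928.

$76,930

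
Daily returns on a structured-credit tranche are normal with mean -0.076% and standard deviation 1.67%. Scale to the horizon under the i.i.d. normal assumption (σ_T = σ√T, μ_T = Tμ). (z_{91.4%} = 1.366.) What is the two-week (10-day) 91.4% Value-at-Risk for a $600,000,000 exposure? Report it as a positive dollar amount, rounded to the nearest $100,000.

σ_{10d} = 1.67% × √10 = 5.281%; μ_{10d} = 10 × -0.076% = -0.760%.
VaR = −(-0.760%) + 1.366 × 5.281% = 7.974%.
On $600,000,000: 0.07974 × $600,000,000 = $47,844,000.

$47,800,000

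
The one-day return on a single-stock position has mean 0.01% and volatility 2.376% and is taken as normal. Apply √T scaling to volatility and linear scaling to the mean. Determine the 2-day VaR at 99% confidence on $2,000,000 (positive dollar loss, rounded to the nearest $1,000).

$156,000

At 99%, z = 2.326.
σ_{2d} = 2.376% × √2 = 3.360%; μ_{2d} = 2 × 0.01% = 0.020%.
VaR = −(0.020%) + 2.326 × 3.360% = 7.795%.
On $2,000,000: 0.07795 × $2,000,000 = $155,900.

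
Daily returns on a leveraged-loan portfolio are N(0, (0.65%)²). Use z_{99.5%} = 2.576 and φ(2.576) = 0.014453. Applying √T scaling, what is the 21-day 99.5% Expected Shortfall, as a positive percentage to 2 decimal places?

σ_{21d} = 0.65% × √21 = 2.979%.
ES multiplier = φ(z)/(1−α) = 0.014453/0.005 = 2.891.
ES = 2.979% × 2.891 = 8.612%.

8.61%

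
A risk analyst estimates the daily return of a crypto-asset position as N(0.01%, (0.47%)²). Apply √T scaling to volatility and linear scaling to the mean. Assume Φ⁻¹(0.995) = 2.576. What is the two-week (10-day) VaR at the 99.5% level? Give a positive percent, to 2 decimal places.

3.73%

σ_{10d} = 0.47% × √10 = 1.486%; μ_{10d} = 10 × 0.01% = 0.100%.
VaR = −(0.100%) + 2.576 × 1.486% = 3.728%.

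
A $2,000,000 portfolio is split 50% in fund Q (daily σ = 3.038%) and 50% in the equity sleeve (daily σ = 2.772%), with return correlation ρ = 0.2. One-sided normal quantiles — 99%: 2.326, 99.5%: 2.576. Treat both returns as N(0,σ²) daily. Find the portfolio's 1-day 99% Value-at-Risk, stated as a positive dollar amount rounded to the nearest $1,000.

$105,000

σ_p² = 0.5²·3.038² + 0.5²·2.772² + 2·0.2·0.5·0.5·3.038·2.772 = 5.0705 (%²).
σ_p = √5.0705 = 2.252%.
VaR = 2.326 × 2.252% = 5.238%; on $2,000,000 that is $104,760.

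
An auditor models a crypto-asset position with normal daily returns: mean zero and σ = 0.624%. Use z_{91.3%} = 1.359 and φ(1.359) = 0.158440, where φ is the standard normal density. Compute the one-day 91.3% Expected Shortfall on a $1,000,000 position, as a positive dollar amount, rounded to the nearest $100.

Tail multiplier: φ(z)/(1−α) = 0.158440 / 0.087 = 1.821.
ES = 0.624% × 1.821 = 1.136%.
On $1,000,000: 0.01136 × $1,000,000 = $11,360.

$11,400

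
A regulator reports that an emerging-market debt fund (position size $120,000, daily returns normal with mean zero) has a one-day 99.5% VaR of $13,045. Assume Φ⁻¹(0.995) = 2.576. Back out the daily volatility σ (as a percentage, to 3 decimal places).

VaR as a fraction: $13,045 / $120,000 = 10.871%.
σ = VaR / z = 10.871% / 2.576 = 4.220%.

4.220%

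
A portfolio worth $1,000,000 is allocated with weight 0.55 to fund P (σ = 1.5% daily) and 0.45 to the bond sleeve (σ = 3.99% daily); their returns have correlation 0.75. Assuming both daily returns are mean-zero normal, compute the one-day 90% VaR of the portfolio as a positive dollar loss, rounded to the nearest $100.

σ_p² = 0.55²·1.5² + 0.45²·3.99² + 2·0.75·0.55·0.45·1.5·3.99 = 6.1264 (%²).
σ_p = √6.1264 = 2.475%.
At 90%, z = 1.282.
VaR = 1.282 × 2.475% = 3.173%; on $1,000,000 that is $31,730.

$31,700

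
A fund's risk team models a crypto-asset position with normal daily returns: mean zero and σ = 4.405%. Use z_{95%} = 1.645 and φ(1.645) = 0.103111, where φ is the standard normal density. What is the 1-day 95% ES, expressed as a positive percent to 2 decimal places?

Tail multiplier: φ(z)/(1−α) = 0.103111 / 0.05 = 2.062.
ES = 4.405% × 2.062 = 9.083%.

9.08%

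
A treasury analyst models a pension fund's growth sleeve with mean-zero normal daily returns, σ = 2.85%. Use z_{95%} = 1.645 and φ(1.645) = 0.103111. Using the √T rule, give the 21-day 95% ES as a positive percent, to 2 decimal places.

σ_{21d} = 2.85% × √21 = 13.060%.
ES multiplier = φ(z)/(1−α) = 0.103111/0.05 = 2.062.
ES = 13.060% × 2.062 = 26.930%.

26.93%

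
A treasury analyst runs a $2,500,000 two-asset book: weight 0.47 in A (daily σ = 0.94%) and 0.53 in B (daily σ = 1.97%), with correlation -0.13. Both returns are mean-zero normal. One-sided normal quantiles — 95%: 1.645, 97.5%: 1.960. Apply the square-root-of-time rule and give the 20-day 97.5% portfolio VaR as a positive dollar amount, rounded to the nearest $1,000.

σ_p = √(0.47²·0.94² + 0.53²·1.97² + 2·-0.13·0.47·0.53·0.94·1.97) = 1.080%.
σ_{20d} = 1.080% × √20 = 4.830%.
VaR = 1.960 × 4.830% = 9.467%; on $2,500,000 that is $236,675.

$237,000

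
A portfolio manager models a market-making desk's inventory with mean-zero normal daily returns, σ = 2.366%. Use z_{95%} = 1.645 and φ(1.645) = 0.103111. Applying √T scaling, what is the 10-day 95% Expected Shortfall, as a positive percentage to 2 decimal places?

15.43%

σ_{10d} = 2.366% × √10 = 7.482%.
ES multiplier = φ(z)/(1−α) = 0.103111/0.05 = 2.062.
ES = 7.482% × 2.062 = 15.428%.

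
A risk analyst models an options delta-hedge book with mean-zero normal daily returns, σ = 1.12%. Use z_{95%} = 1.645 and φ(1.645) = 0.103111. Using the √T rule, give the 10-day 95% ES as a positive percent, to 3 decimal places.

7.304%

σ_{10d} = 1.12% × √10 = 3.542%.
ES multiplier = φ(z)/(1−α) = 0.103111/0.05 = 2.062.
ES = 3.542% × 2.062 = 7.304%.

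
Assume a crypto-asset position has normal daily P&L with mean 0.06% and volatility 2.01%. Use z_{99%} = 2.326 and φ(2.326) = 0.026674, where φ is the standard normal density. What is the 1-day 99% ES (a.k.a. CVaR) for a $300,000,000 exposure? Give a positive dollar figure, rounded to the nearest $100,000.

Tail multiplier: φ(z)/(1−α) = 0.026674 / 0.01 = 2.667.
ES = −(0.06%) + 2.01% × 2.667 = 5.301%.
On $300,000,000: 0.05301 × $300,000,000 = $15,903,000.

$15,900,000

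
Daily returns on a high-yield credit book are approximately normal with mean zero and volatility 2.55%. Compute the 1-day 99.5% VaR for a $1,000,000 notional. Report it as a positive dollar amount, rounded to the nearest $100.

At 99.5% one-sided, z = 2.576.
VaR = z·σ = 2.576 × 2.55% = 6.569%.
On $1,000,000: 0.06569 × $1,000,000 = $65,690.

$65,700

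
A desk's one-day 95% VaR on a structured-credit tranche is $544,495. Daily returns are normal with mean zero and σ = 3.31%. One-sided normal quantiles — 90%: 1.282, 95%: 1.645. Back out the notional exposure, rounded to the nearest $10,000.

VaR as a fraction of value: z·σ = 1.645 × 3.31% = 5.44495%.
Position = $544,495 / 0.0544495 = $10,000,000.

$10,000,000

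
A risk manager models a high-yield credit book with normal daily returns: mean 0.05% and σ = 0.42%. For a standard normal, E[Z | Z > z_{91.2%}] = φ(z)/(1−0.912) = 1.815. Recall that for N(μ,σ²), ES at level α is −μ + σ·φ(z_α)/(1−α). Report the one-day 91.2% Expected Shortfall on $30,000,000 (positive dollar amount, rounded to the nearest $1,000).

$214,000

ES = −(0.05%) + 0.42% × 1.815 = 0.712%.
On $30,000,000: 0.00712 × $30,000,000 = $213,600.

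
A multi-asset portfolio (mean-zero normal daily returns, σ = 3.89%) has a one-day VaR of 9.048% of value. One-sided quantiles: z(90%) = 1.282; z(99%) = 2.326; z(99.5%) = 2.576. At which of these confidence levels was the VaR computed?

Implied z = VaR/σ = 9.048 / 3.89 = 2.326.
This matches z(99%) = 2.326.

99%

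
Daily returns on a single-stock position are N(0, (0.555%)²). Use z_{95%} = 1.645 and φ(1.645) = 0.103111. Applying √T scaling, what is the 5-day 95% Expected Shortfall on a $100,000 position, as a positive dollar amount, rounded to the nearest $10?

$2,560

σ_{5d} = 0.555% × √5 = 1.241%.
ES multiplier = φ(z)/(1−α) = 0.103111/0.05 = 2.062.
ES = 1.241% × 2.062 = 2.559%; on $100,000: $2,559.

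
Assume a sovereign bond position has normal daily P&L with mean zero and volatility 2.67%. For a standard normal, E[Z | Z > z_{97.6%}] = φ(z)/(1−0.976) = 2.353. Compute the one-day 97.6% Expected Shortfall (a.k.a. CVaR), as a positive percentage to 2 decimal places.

6.28%

ES = 2.67% × 2.353 = 6.283%.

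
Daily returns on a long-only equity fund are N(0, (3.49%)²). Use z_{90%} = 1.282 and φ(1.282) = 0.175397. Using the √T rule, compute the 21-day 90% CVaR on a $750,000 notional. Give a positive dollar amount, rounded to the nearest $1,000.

$210,000

σ_{21d} = 3.49% × √21 = 15.993%.
ES multiplier = φ(z)/(1−α) = 0.175397/0.1 = 1.754.
ES = 15.993% × 1.754 = 28.052%; on $750,000: $210,390.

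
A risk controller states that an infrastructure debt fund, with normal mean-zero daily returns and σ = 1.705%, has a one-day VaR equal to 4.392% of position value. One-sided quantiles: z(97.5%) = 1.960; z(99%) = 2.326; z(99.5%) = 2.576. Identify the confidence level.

Implied z = VaR/σ = 4.392 / 1.705 = 2.576.
This matches z(99.5%) = 2.576.

99.5%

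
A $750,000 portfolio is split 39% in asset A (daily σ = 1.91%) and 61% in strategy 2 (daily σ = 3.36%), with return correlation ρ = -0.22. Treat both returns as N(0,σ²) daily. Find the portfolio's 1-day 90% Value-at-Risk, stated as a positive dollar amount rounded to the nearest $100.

$19,400

σ_p² = 0.39²·1.91² + 0.61²·3.36² + 2·-0.22·0.39·0.61·1.91·3.36 = 4.0840 (%²).
σ_p = √4.0840 = 2.021%.
At 90%, z = 1.282.
VaR = 1.282 × 2.021% = 2.591%; on $750,000 that is $19,433.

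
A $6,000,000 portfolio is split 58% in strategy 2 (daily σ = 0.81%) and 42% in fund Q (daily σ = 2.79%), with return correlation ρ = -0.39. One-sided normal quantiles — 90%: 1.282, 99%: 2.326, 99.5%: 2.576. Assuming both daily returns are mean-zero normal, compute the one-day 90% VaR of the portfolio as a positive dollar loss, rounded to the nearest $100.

$83,000

σ_p² = 0.58²·0.81² + 0.42²·2.79² + 2·-0.39·0.58·0.42·0.81·2.79 = 1.1644 (%²).
σ_p = √1.1644 = 1.079%.
VaR = 1.282 × 1.079% = 1.383%; on $6,000,000 that is $82,980.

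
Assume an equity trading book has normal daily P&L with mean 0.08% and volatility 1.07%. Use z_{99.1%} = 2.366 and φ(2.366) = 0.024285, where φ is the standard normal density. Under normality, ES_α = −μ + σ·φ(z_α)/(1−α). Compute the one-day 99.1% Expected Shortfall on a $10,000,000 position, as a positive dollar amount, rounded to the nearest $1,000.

Tail multiplier: φ(z)/(1−α) = 0.024285 / 0.009 = 2.698.
ES = −(0.08%) + 1.07% × 2.698 = 2.807%.
On $10,000,000: 0.02807 × $10,000,000 = $280,700.

$281,000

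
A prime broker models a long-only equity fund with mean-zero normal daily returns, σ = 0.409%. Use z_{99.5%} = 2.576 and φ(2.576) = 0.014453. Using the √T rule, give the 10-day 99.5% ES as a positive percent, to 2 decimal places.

3.74%

σ_{10d} = 0.409% × √10 = 1.293%.
ES multiplier = φ(z)/(1−α) = 0.014453/0.005 = 2.891.
ES = 1.293% × 2.891 = 3.738%.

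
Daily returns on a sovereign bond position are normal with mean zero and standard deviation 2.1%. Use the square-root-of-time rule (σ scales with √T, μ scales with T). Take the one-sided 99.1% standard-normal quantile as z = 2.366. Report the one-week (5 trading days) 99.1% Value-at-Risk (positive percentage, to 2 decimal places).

11.11%

σ_{5d} = 2.1% × √5 = 4.696%.
VaR = 2.366 × 4.696% = 11.111%.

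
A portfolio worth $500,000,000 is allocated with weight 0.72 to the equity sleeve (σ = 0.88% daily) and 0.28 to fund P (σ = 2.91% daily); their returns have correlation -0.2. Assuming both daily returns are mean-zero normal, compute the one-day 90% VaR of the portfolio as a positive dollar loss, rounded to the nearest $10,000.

$5,940,000

σ_p² = 0.72²·0.88² + 0.28²·2.91² + 2·-0.2·0.72·0.28·0.88·2.91 = 0.8588 (%²).
σ_p = √0.8588 = 0.927%.
At 90%, z = 1.282.
VaR = 1.282 × 0.927% = 1.188%; on $500,000,000 that is $5,940,000.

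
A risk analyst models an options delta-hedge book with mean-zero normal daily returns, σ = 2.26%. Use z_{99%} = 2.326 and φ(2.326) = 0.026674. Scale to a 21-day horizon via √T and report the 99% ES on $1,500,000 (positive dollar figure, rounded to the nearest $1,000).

σ_{21d} = 2.26% × √21 = 10.357%.
ES multiplier = φ(z)/(1−α) = 0.026674/0.01 = 2.667.
ES = 10.357% × 2.667 = 27.622%; on $1,500,000: $414,330.

$414,000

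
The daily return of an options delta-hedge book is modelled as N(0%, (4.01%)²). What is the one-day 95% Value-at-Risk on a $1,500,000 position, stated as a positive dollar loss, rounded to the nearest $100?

At 95% one-sided, z = 1.645.
VaR = z·σ = 1.645 × 4.01% = 6.596%.
On $1,500,000: 0.06596 × $1,500,000 = $98,940.

$98,900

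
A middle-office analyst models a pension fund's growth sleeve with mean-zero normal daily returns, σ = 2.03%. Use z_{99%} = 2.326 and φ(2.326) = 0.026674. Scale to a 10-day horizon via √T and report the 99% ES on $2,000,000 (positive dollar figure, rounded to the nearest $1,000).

$342,000

σ_{10d} = 2.03% × √10 = 6.419%.
ES multiplier = φ(z)/(1−α) = 0.026674/0.01 = 2.667.
ES = 6.419% × 2.667 = 17.119%; on $2,000,000: $342,380.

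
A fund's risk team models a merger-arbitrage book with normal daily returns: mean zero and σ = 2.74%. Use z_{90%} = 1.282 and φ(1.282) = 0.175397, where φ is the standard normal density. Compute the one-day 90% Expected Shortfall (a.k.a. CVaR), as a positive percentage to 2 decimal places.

Tail multiplier: φ(z)/(1−α) = 0.175397 / 0.1 = 1.754.
ES = 2.74% × 1.754 = 4.806%.

4.81%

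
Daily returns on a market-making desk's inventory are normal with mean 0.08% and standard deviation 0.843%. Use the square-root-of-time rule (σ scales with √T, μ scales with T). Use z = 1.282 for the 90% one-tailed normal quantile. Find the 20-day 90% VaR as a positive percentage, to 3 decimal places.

σ_{20d} = 0.843% × √20 = 3.770%; μ_{20d} = 20 × 0.08% = 1.600%.
VaR = −(1.600%) + 1.282 × 3.770% = 3.233%.

3.233%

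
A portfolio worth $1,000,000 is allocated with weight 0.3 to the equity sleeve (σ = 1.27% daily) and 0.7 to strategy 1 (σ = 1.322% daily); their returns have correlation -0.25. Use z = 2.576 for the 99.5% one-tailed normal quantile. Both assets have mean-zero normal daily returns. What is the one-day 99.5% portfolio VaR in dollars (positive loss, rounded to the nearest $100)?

$23,400

σ_p² = 0.3²·1.27² + 0.7²·1.322² + 2·-0.25·0.3·0.7·1.27·1.322 = 0.8252 (%²).
σ_p = √0.8252 = 0.908%.
VaR = 2.576 × 0.908% = 2.339%; on $1,000,000 that is $23,390.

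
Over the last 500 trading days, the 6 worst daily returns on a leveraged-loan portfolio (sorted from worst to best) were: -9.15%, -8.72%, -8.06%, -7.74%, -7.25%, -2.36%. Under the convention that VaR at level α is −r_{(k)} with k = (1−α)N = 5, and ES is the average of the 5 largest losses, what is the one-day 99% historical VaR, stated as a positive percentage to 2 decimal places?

k = 5; the 5th lowest return is -7.25%, so VaR = 7.25%.

7.25%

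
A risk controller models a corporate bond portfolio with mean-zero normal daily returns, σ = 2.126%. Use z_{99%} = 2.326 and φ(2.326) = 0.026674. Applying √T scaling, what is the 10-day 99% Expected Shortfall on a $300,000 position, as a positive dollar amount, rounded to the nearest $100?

σ_{10d} = 2.126% × √10 = 6.723%.
ES multiplier = φ(z)/(1−α) = 0.026674/0.01 = 2.667.
ES = 6.723% × 2.667 = 17.930%; on $300,000: $53,790.

$53,800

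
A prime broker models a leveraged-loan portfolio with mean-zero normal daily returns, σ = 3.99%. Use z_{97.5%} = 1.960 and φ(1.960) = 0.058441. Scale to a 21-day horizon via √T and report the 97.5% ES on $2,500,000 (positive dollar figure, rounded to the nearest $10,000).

σ_{21d} = 3.99% × √21 = 18.284%.
ES multiplier = φ(z)/(1−α) = 0.058441/0.025 = 2.338.
ES = 18.284% × 2.338 = 42.748%; on $2,500,000: $1,068,700.

$1,070,000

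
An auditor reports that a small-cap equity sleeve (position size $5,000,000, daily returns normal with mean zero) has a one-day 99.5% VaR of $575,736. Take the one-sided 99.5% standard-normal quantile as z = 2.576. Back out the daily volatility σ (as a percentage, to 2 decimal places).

VaR as a fraction: $575,736 / $5,000,000 = 11.515%.
σ = VaR / z = 11.515% / 2.576 = 4.470%.

4.47%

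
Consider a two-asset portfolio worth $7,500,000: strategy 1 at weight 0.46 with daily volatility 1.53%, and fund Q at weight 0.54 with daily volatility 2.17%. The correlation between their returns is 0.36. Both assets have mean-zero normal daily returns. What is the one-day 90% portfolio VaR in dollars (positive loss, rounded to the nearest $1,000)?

σ_p² = 0.46²·1.53² + 0.54²·2.17² + 2·0.36·0.46·0.54·1.53·2.17 = 2.4622 (%²).
σ_p = √2.4622 = 1.569%.
At 90%, z = 1.282.
VaR = 1.282 × 1.569% = 2.011%; on $7,500,000 that is $150,825.

$151,000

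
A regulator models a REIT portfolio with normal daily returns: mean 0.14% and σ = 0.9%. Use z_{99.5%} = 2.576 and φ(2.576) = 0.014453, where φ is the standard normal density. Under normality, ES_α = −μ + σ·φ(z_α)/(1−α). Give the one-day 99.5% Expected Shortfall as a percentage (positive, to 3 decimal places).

2.462%

Tail multiplier: φ(z)/(1−α) = 0.014453 / 0.005 = 2.891.
ES = −(0.14%) + 0.9% × 2.891 = 2.462%.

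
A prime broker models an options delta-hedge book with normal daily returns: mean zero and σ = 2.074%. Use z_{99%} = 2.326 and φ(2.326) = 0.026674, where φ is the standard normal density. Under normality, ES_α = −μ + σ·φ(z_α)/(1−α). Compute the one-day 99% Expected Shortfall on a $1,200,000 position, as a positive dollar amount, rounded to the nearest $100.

Tail multiplier: φ(z)/(1−α) = 0.026674 / 0.01 = 2.667.
ES = 2.074% × 2.667 = 5.531%.
On $1,200,000: 0.05531 × $1,200,000 = $66,372.

$66,400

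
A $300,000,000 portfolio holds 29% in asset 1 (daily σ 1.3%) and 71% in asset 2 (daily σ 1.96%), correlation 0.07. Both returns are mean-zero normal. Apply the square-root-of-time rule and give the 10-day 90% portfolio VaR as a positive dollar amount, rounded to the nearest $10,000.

σ_p = √(0.29²·1.3² + 0.71²·1.96² + 2·0.07·0.29·0.71·1.3·1.96) = 1.467%.
σ_{10d} = 1.467% × √10 = 4.639%.
z(90%) = 1.282.
VaR = 1.282 × 4.639% = 5.947%; on $300,000,000 that is $17,841,000.

$17,840,000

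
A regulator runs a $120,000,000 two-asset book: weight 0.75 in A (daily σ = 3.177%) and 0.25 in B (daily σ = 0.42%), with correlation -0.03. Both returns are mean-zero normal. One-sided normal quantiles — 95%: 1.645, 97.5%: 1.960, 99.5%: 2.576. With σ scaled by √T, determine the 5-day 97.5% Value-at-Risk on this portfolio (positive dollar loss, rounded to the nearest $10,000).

σ_p = √(0.75²·3.177² + 0.25²·0.42² + 2·-0.03·0.75·0.25·3.177·0.42) = 2.382%.
σ_{5d} = 2.382% × √5 = 5.326%.
VaR = 1.960 × 5.326% = 10.439%; on $120,000,000 that is $12,526,800.

$12,530,000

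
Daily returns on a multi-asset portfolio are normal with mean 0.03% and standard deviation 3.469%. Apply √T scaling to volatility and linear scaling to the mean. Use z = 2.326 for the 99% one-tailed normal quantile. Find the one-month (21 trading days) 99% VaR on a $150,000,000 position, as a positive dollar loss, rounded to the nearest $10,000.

σ_{21d} = 3.469% × √21 = 15.897%; μ_{21d} = 21 × 0.03% = 0.630%.
VaR = −(0.630%) + 2.326 × 15.897% = 36.346%.
On $150,000,000: 0.36346 × $150,000,000 = $54,519,000.

$54,520,000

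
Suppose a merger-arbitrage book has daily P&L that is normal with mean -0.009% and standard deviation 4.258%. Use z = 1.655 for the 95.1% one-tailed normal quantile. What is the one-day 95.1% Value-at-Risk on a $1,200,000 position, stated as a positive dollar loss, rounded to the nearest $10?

$84,670

VaR = −μ + z·σ = −(-0.009%) + 1.655 × 4.258% = 7.056%.
On $1,200,000: 0.07056 × $1,200,000 = $84,672.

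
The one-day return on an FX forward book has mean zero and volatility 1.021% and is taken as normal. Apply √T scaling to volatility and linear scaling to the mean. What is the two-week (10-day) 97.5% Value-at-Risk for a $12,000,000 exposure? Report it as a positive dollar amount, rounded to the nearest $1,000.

At 97.5%, z = 1.960.
σ_{10d} = 1.021% × √10 = 3.229%.
VaR = 1.960 × 3.229% = 6.329%.
On $12,000,000: 0.06329 × $12,000,000 = $759,480.

$759,000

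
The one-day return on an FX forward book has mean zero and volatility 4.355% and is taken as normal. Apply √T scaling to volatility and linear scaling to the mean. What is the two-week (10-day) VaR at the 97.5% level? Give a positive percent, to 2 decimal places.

At 97.5%, z = 1.960.
σ_{10d} = 4.355% × √10 = 13.772%.
VaR = 1.960 × 13.772% = 26.993%.

26.99%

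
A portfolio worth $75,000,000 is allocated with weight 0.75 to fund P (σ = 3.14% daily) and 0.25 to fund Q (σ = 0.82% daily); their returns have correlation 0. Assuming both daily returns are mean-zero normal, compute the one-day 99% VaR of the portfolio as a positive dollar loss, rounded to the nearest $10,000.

$4,120,000

σ_p² = 0.75²·3.14² + 0.25²·0.82² + 2·0·0.75·0.25·3.14·0.82 = 5.5880 (%²).
σ_p = √5.5880 = 2.364%.
At 99%, z = 2.326.
VaR = 2.326 × 2.364% = 5.499%; on $75,000,000 that is $4,124,250.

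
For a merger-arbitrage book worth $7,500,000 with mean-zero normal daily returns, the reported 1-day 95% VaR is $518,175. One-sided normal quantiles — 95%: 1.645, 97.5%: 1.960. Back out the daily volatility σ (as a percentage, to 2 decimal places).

VaR as a fraction: $518,175 / $7,500,000 = 6.909%.
σ = VaR / z = 6.909% / 1.645 = 4.200%.

4.20%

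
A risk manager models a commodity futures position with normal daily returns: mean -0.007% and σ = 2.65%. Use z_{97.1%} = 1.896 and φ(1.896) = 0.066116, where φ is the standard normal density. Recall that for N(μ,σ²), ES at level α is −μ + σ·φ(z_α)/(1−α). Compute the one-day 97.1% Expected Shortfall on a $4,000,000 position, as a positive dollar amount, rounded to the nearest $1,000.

Tail multiplier: φ(z)/(1−α) = 0.066116 / 0.029 = 2.280.
ES = −(-0.007%) + 2.65% × 2.280 = 6.049%.
On $4,000,000: 0.06049 × $4,000,000 = $241,960.

$242,000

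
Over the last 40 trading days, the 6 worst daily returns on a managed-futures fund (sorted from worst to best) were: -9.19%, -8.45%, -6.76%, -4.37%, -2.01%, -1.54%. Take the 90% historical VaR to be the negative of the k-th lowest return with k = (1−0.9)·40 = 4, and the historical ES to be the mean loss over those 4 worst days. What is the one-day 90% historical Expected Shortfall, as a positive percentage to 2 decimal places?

The 4 worst returns sum to -28.77%.
ES = −(-28.77%) / 4 = 7.1925% ≈ 7.19%.

7.19%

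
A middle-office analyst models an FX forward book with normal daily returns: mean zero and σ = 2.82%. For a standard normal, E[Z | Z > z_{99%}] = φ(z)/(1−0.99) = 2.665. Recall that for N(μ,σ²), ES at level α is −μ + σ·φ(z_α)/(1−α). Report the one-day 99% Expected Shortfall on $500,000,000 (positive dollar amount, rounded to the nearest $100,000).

$37,600,000

ES = 2.82% × 2.665 = 7.515%.
On $500,000,000: 0.07515 × $500,000,000 = $37,575,000.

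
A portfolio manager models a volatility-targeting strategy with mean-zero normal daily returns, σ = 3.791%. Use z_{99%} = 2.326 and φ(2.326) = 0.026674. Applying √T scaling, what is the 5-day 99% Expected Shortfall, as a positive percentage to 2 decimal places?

22.61%

σ_{5d} = 3.791% × √5 = 8.477%.
ES multiplier = φ(z)/(1−α) = 0.026674/0.01 = 2.667.
ES = 8.477% × 2.667 = 22.608%.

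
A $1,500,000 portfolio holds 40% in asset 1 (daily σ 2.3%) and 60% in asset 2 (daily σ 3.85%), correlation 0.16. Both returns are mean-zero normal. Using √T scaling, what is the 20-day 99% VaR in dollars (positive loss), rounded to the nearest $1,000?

$409,000

σ_p = √(0.4²·2.3² + 0.6²·3.85² + 2·0.16·0.4·0.6·2.3·3.85) = 2.620%.
σ_{20d} = 2.620% × √20 = 11.717%.
z(99%) = 2.326.
VaR = 2.326 × 11.717% = 27.254%; on $1,500,000 that is $408,810.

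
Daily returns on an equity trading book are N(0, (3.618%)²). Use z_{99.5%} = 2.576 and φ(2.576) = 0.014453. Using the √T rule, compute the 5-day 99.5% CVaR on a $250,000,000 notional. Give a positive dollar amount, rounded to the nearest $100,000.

$58,500,000

σ_{5d} = 3.618% × √5 = 8.090%.
ES multiplier = φ(z)/(1−α) = 0.014453/0.005 = 2.891.
ES = 8.090% × 2.891 = 23.388%; on $250,000,000: $58,470,000.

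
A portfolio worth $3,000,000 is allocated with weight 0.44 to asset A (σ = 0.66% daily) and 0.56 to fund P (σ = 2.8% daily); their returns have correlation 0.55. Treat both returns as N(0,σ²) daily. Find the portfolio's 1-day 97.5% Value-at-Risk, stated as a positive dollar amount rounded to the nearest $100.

σ_p² = 0.44²·0.66² + 0.56²·2.8² + 2·0.55·0.44·0.56·0.66·2.8 = 3.0438 (%²).
σ_p = √3.0438 = 1.745%.
At 97.5%, z = 1.960.
VaR = 1.960 × 1.745% = 3.420%; on $3,000,000 that is $102,600.

$102,600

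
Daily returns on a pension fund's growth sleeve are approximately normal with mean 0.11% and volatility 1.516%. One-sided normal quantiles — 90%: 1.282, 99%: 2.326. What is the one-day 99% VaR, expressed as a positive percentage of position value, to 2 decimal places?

VaR = −μ + z·σ = −(0.11%) + 2.326 × 1.516% = 3.416%.

3.42%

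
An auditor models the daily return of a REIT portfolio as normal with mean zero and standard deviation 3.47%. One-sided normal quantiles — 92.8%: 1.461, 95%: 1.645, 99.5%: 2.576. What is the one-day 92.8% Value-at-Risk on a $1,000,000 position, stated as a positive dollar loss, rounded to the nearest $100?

VaR = z·σ = 1.461 × 3.47% = 5.070%.
On $1,000,000: 0.05070 × $1,000,000 = $50,700.

$50,700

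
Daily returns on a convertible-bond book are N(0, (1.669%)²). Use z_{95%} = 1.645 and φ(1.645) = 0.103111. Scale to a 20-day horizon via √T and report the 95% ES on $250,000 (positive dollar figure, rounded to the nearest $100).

σ_{20d} = 1.669% × √20 = 7.464%.
ES multiplier = φ(z)/(1−α) = 0.103111/0.05 = 2.062.
ES = 7.464% × 2.062 = 15.391%; on $250,000: $38,478.

$38,500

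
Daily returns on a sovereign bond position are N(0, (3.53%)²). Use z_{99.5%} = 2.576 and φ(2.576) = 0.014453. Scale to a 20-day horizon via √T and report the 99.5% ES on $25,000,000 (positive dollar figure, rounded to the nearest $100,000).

σ_{20d} = 3.53% × √20 = 15.787%.
ES multiplier = φ(z)/(1−α) = 0.014453/0.005 = 2.891.
ES = 15.787% × 2.891 = 45.640%; on $25,000,000: $11,410,000.

$11,400,000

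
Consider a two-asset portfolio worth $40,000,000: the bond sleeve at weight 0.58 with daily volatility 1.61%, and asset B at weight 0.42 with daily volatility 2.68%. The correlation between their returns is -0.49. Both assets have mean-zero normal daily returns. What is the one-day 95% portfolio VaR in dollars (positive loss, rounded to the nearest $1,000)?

$693,000

σ_p² = 0.58²·1.61² + 0.42²·2.68² + 2·-0.49·0.58·0.42·1.61·2.68 = 1.1089 (%²).
σ_p = √1.1089 = 1.053%.
At 95%, z = 1.645.
VaR = 1.645 × 1.053% = 1.732%; on $40,000,000 that is $692,800.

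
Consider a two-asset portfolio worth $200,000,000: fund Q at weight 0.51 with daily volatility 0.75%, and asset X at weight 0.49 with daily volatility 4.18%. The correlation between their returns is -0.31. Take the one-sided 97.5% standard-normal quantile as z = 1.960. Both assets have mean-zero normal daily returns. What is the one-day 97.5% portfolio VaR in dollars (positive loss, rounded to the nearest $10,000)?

$7,700,000

σ_p² = 0.51²·0.75² + 0.49²·4.18² + 2·-0.31·0.51·0.49·0.75·4.18 = 3.8557 (%²).
σ_p = √3.8557 = 1.964%.
VaR = 1.960 × 1.964% = 3.849%; on $200,000,000 that is $7,698,000.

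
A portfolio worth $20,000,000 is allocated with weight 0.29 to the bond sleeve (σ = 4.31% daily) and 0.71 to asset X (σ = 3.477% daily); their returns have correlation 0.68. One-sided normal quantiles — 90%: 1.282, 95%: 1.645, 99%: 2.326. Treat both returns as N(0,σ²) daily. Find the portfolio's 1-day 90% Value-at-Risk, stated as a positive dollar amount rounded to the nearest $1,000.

$883,000

σ_p² = 0.29²·4.31² + 0.71²·3.477² + 2·0.68·0.29·0.71·4.31·3.477 = 11.8530 (%²).
σ_p = √11.8530 = 3.443%.
VaR = 1.282 × 3.443% = 4.414%; on $20,000,000 that is $882,800.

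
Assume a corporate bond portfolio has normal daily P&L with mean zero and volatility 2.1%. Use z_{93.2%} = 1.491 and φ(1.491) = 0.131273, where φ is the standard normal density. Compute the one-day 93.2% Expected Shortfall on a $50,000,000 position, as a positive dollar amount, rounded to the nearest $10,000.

$2,030,000

Tail multiplier: φ(z)/(1−α) = 0.131273 / 0.068 = 1.930.
ES = 2.1% × 1.930 = 4.053%.
On $50,000,000: 0.04053 × $50,000,000 = $2,026,500.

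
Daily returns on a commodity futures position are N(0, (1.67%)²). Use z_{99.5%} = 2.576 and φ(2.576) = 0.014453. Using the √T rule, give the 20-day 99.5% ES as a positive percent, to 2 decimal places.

21.59%

σ_{20d} = 1.67% × √20 = 7.468%.
ES multiplier = φ(z)/(1−α) = 0.014453/0.005 = 2.891.
ES = 7.468% × 2.891 = 21.590%.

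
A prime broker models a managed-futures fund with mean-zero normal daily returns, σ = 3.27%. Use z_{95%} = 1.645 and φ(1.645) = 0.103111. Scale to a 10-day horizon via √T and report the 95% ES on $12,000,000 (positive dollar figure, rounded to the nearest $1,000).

$2,559,000

σ_{10d} = 3.27% × √10 = 10.341%.
ES multiplier = φ(z)/(1−α) = 0.103111/0.05 = 2.062.
ES = 10.341% × 2.062 = 21.323%; on $12,000,000: $2,558,760.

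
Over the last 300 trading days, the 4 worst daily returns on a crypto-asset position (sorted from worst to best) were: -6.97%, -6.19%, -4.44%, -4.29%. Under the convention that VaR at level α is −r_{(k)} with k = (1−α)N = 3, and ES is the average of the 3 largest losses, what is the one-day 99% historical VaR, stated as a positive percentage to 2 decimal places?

k = 3; the 3rd lowest return is -4.44%, so VaR = 4.44%.

4.44%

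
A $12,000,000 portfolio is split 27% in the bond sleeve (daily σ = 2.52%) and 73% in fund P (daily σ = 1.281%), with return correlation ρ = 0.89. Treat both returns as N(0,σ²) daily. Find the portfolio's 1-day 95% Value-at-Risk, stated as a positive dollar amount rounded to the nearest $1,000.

σ_p² = 0.27²·2.52² + 0.73²·1.281² + 2·0.89·0.27·0.73·2.52·1.281 = 2.4700 (%²).
σ_p = √2.4700 = 1.572%.
At 95%, z = 1.645.
VaR = 1.645 × 1.572% = 2.586%; on $12,000,000 that is $310,320.

$310,000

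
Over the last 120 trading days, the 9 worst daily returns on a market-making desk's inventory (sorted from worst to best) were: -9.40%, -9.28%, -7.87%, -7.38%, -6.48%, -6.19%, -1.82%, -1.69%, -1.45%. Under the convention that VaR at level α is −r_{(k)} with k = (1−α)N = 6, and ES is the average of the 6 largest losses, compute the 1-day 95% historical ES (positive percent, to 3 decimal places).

The 6 worst returns sum to -46.60%.
ES = −(-46.60%) / 6 = 7.7666…% ≈ 7.767%.

7.767%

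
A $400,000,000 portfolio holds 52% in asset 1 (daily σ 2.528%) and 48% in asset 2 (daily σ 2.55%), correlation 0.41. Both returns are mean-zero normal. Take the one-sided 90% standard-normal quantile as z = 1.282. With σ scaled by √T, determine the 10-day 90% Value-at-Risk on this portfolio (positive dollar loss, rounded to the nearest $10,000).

σ_p = √(0.52²·2.528² + 0.48²·2.55² + 2·0.41·0.52·0.48·2.528·2.55) = 2.132%.
σ_{10d} = 2.132% × √10 = 6.742%.
VaR = 1.282 × 6.742% = 8.643%; on $400,000,000 that is $34,572,000.

$34,570,000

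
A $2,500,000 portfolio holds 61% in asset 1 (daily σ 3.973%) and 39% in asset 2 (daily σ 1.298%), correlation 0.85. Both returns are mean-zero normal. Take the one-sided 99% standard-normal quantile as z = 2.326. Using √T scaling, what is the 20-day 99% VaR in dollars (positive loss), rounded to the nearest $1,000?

σ_p = √(0.61²·3.973² + 0.39²·1.298² + 2·0.85·0.61·0.39·3.973·1.298) = 2.866%.
σ_{20d} = 2.866% × √20 = 12.817%.
VaR = 2.326 × 12.817% = 29.812%; on $2,500,000 that is $745,300.

$745,000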